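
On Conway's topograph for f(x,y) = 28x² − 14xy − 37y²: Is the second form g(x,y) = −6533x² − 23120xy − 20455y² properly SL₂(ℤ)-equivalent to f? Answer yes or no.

D₁ = 4340, D₂ = 4340
river cycle of f (length 12): (-37, 14, 28), (28, 42, -23), (-23, 50, 20), (20, 30, -43), (-43, 56, 7), (7, 56, -43), (-43, 30, 20), (20, 50, -23), (-23, 42, 28), (28, 14, -37), … (2 more)
river cycle of g (length 12): (-37, 14, 28), (28, 42, -23), (-23, 50, 20), (20, 30, -43), (-43, 56, 7), (7, 56, -43), (-43, 30, 20), (20, 50, -23), (-23, 42, 28), (28, 14, -37), … (2 more)
cycles coincide ⇒ equivalent

yes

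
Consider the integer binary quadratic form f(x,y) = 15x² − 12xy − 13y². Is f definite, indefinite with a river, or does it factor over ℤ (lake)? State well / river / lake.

D = b²−4ac = (-12)² − 4·15·(-13) = 924
D > 0 non-square ⇒ indefinite ⇒ periodic river

river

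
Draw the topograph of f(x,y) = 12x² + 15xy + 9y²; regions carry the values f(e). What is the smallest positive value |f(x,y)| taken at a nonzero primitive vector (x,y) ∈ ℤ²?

translate: b→-9 (≡15 mod 24), so (12,15,9)→(12,-9,6)
flip: (12,-9,6)→(6,9,12)
translate: b→-3 (≡9 mod 12), so (6,9,12)→(6,-3,9)
reduced (well bottom): (6,-3,9) with a≤c, −a<b≤a
well minimum = a = 6

6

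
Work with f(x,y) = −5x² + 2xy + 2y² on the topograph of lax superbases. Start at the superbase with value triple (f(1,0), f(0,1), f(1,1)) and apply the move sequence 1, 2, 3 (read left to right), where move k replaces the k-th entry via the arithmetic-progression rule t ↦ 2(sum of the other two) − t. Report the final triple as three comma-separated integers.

start (-5,2,-1) = (f(1,0),f(0,1),f(1,1))
replace slot 1: 2·(2+(-1)) − (-5) = 7 → (7,2,-1)
replace slot 2: 2·(7+(-1)) − 2 = 10 → (7,10,-1)
replace slot 3: 2·(7+10) − (-1) = 35 → (7,10,35)

7,10,35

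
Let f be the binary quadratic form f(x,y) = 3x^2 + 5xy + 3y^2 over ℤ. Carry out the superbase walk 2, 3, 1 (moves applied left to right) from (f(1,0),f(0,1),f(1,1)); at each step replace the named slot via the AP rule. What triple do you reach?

start (3,3,11) = (f(1,0),f(0,1),f(1,1))
replace slot 2: 2·(3+11) − 3 = 25 → (3,25,11)
replace slot 3: 2·(3+25) − 11 = 45 → (3,25,45)
replace slot 1: 2·(25+45) − 3 = 137 → (137,25,45)

137,25,45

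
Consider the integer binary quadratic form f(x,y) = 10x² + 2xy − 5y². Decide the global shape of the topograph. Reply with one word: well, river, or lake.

D = b²−4ac = 2² − 4·10·(-5) = 204
D > 0 non-square ⇒ indefinite ⇒ periodic river

river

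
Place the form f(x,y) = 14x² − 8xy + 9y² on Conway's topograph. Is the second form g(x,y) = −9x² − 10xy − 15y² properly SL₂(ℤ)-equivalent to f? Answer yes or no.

D₁ = -440, D₂ = -440
f: flip: (14,-8,9)→(9,8,14)
f: reduced (well bottom): (9,8,14) with a≤c, −a<b≤a
g is negative-definite; reduce −g:
−g: translate: b→-8 (≡10 mod 18), so (9,10,15)→(9,-8,14)
−g: reduced (well bottom): (9,-8,14) with a≤c, −a<b≤a
flip sign back: reduced form of g is (-9,8,-14)
reduced forms (9, 8, 14) vs (-9, 8, -14) ⇒ inequivalent

no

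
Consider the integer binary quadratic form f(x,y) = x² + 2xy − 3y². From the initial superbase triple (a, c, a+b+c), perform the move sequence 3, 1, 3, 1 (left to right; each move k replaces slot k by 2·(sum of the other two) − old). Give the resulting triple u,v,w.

start (1,-3,0) = (f(1,0),f(0,1),f(1,1))
replace slot 3: 2·(1+(-3)) − 0 = -4 → (1,-3,-4)
replace slot 1: 2·((-3)+(-4)) − 1 = -15 → (-15,-3,-4)
replace slot 3: 2·((-15)+(-3)) − (-4) = -32 → (-15,-3,-32)
replace slot 1: 2·((-3)+(-32)) − (-15) = -55 → (-55,-3,-32)

-55,-3,-32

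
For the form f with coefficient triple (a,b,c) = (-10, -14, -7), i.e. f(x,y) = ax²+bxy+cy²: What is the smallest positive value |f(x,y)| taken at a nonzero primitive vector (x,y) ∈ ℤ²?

translate: b→-6 (≡14 mod 20), so (10,14,7)→(10,-6,3)
flip: (10,-6,3)→(3,6,10)
translate: b→0 (≡6 mod 6), so (3,6,10)→(3,0,7)
reduced (well bottom): (3,0,7) with a≤c, −a<b≤a
well minimum |f| = |-3| = 3 (negative-definite)

3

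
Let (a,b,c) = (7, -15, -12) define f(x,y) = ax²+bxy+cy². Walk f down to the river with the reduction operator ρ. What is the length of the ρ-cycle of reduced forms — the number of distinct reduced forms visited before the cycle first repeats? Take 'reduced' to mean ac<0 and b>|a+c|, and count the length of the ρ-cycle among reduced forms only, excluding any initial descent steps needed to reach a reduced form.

D = 561, ⌊√D⌋ = 23
descent: ρ → (-12,15,7)  [lands on river]
river: ρ → (7,13,-14)
river: ρ → (-14,15,6)
river: ρ → (6,21,-5)
river: ρ → (-5,19,10)
river: ρ → (10,21,-3)
river: ρ → (-3,21,10)
river: ρ → (10,19,-5)
river: ρ → (-5,21,6)
river: ρ → (6,15,-14)
river: ρ → (-14,13,7)
river: ρ → (7,15,-12)
river: ρ → (-12,9,10)
river: ρ → (10,11,-11)
river: ρ → (-11,11,10)
river: ρ → (10,9,-12)
ρ-cycle length = 16 (tail of 1 descent step not counted)

16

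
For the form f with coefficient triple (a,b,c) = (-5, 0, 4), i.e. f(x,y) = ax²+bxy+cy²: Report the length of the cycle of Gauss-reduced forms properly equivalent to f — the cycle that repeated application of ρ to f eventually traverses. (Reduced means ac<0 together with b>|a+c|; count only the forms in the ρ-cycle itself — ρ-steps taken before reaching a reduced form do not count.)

D = 80, ⌊√D⌋ = 8
descent: ρ → (4,8,-1)  [lands on river]
river: ρ → (-1,8,4)
ρ-cycle length = 2 (tail of 1 descent step not counted)

2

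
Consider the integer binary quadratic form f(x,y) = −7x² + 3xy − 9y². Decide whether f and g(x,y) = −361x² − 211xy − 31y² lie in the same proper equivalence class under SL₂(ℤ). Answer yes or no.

D₁ = -243, D₂ = -243
f is negative-definite; reduce −f:
−f: reduced (well bottom): (7,-3,9) with a≤c, −a<b≤a
flip sign back: reduced form of f is (-7,3,-9)
g is negative-definite; reduce −g:
−g: flip: (361,211,31)→(31,-211,361)
−g: translate: b→-25 (≡-211 mod 62), so (31,-211,361)→(31,-25,7)
−g: flip: (31,-25,7)→(7,25,31)
−g: translate: b→-3 (≡25 mod 14), so (7,25,31)→(7,-3,9)
−g: reduced (well bottom): (7,-3,9) with a≤c, −a<b≤a
flip sign back: reduced form of g is (-7,3,-9)
reduced forms (-7, 3, -9) vs (-7, 3, -9) ⇒ equivalent

yes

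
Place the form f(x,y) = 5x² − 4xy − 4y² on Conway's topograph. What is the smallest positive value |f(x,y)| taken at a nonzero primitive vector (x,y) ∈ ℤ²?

descent: ρ → (-4,4,5)  [lands on river]
river: ρ → (5,6,-3)
river: ρ → (-3,6,5)
river: ρ → (5,4,-4)
closes: descent 1, river 4
min |a| on river = 3

3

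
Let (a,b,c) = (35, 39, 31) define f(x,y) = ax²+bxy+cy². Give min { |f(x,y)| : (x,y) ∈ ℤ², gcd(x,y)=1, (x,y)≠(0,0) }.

translate: b→-31 (≡39 mod 70), so (35,39,31)→(35,-31,27)
flip: (35,-31,27)→(27,31,35)
translate: b→-23 (≡31 mod 54), so (27,31,35)→(27,-23,31)
reduced (well bottom): (27,-23,31) with a≤c, −a<b≤a
well minimum = a = 27

27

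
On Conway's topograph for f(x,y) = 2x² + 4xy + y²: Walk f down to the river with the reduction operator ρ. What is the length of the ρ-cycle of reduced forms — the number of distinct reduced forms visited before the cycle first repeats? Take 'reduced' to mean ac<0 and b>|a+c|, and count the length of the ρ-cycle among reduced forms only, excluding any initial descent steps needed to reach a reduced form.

D = 8, ⌊√D⌋ = 2
descent: ρ → (1,2,-1)  [lands on river]
river: ρ → (-1,2,1)
ρ-cycle length = 2 (tail of 1 descent step not counted)

2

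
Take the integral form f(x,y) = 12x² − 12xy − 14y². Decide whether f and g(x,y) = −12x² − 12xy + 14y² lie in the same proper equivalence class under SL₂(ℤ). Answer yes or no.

D₁ = 816, D₂ = 816
river cycle of f (length 6): (-14, 12, 12), (12, 12, -14), (-14, 16, 10), (10, 24, -6), (-6, 24, 10), (10, 16, -14)
river cycle of g (length 6): (14, 12, -12), (-12, 12, 14), (14, 16, -10), (-10, 24, 6), (6, 24, -10), (-10, 16, 14)
cycles differ ⇒ inequivalent

no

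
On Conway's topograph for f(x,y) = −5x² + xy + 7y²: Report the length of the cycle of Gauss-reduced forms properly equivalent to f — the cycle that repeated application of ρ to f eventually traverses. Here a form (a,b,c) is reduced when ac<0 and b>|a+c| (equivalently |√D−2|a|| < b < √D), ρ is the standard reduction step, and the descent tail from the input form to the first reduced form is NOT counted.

D = 141, ⌊√D⌋ = 11
descent: ρ → (7,-1,-5)
descent: ρ → (-5,11,1)  [lands on river]
river: ρ → (1,11,-5)
river: ρ → (-5,9,3)
river: ρ → (3,9,-5)
ρ-cycle length = 4 (tail of 2 descent steps not counted)

4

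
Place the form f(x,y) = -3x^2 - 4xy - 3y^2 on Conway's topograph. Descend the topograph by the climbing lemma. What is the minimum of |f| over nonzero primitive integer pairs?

translate: b→-2 (≡4 mod 6), so (3,4,3)→(3,-2,2)
flip: (3,-2,2)→(2,2,3)
reduced (well bottom): (2,2,3) with a≤c, −a<b≤a
well minimum |f| = |-2| = 2 (negative-definite)

2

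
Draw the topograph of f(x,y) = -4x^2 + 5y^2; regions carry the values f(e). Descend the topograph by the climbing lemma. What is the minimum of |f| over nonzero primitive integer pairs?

descent: ρ → (5,0,-4)
descent: ρ → (-4,8,1)  [lands on river]
river: ρ → (1,8,-4)
closes: descent 2, river 2
min |a| on river = 1

1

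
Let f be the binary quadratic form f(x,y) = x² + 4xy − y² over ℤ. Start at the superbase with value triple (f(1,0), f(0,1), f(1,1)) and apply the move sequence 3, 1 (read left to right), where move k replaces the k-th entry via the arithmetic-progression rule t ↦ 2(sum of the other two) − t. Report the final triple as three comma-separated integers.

start (1,-1,4) = (f(1,0),f(0,1),f(1,1))
replace slot 3: 2·(1+(-1)) − 4 = -4 → (1,-1,-4)
replace slot 1: 2·((-1)+(-4)) − 1 = -11 → (-11,-1,-4)

-11,-1,-4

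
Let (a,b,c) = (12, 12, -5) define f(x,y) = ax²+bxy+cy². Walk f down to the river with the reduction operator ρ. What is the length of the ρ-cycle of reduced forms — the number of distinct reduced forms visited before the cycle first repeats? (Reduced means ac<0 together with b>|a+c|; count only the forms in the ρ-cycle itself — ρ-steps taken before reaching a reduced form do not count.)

D = 384, ⌊√D⌋ = 19
river: ρ → (-5,18,3)
river: ρ → (3,18,-5)
river: ρ → (-5,12,12)
river: ρ → (12,12,-5)
ρ-cycle length = 4 (tail of 0 descent steps not counted)

4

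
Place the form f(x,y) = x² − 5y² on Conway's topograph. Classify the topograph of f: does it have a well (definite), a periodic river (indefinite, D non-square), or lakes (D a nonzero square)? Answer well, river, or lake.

D = b²−4ac = 0² − 4·1·(-5) = 20
D > 0 non-square ⇒ indefinite ⇒ periodic river

river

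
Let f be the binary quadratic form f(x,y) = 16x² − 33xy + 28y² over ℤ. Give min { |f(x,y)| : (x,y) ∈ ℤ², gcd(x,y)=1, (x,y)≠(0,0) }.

translate: b→-1 (≡-33 mod 32), so (16,-33,28)→(16,-1,11)
flip: (16,-1,11)→(11,1,16)
reduced (well bottom): (11,1,16) with a≤c, −a<b≤a
well minimum = a = 11

11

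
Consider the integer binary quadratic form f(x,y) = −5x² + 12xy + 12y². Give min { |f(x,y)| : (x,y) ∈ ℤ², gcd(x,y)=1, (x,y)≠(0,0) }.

river: ρ → (12,12,-5)
river: ρ → (-5,18,3)
river: ρ → (3,18,-5)
river: ρ → (-5,12,12)
closes: descent 0, river 4
min |a| on river = 3

3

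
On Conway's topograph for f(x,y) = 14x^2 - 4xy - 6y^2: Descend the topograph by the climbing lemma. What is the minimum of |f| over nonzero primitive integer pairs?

descent: ρ → (-6,16,4)  [lands on river]
river: ρ → (4,16,-6)
river: ρ → (-6,8,12)
river: ρ → (12,16,-2)
river: ρ → (-2,16,12)
river: ρ → (12,8,-6)
closes: descent 1, river 6
min |a| on river = 2

2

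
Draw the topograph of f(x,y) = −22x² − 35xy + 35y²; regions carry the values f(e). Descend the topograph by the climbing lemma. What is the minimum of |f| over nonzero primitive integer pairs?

descent: ρ → (35,35,-22)  [lands on river]
river: ρ → (-22,53,17)
river: ρ → (17,49,-28)
river: ρ → (-28,63,3)
river: ρ → (3,63,-28)
river: ρ → (-28,49,17)
river: ρ → (17,53,-22)
river: ρ → (-22,35,35)
closes: descent 1, river 8
min |a| on river = 3

3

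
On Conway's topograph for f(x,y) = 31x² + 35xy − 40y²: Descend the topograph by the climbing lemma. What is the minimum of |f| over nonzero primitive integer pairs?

river: ρ → (-40,45,26)
river: ρ → (26,59,-26)
river: ρ → (-26,45,40)
river: ρ → (40,35,-31)
river: ρ → (-31,27,44)
river: ρ → (44,61,-14)
river: ρ → (-14,51,64)
river: ρ → (64,77,-1)
river: ρ → (-1,77,64)
river: ρ → (64,51,-14)
river: ρ → (-14,61,44)
river: ρ → (44,27,-31)
river: ρ → (-31,35,40)
river: ρ → (40,45,-26)
river: ρ → (-26,59,26)
river: ρ → (26,45,-40)
river: ρ → (-40,35,31)
river: ρ → (31,27,-44)
river: ρ → (-44,61,14)
river: ρ → (14,51,-64)
river: ρ → (-64,77,1)
river: ρ → (1,77,-64)
river: ρ → (-64,51,14)
river: ρ → (14,61,-44)
river: ρ → (-44,27,31)
river: ρ → (31,35,-40)
closes: descent 0, river 26
min |a| on river = 1

1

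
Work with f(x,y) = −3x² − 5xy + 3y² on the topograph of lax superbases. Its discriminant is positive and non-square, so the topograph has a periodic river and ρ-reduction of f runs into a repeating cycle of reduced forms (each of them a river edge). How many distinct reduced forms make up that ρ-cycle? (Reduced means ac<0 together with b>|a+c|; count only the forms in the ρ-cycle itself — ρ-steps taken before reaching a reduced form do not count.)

D = 61, ⌊√D⌋ = 7
descent: ρ → (3,5,-3)  [lands on river]
river: ρ → (-3,7,1)
river: ρ → (1,7,-3)
river: ρ → (-3,5,3)
river: ρ → (3,7,-1)
river: ρ → (-1,7,3)
ρ-cycle length = 6 (tail of 1 descent step not counted)

6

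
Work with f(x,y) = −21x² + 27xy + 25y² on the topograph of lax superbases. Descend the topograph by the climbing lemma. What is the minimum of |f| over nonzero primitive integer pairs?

river: ρ → (25,23,-23)
river: ρ → (-23,23,25)
river: ρ → (25,27,-21)
river: ρ → (-21,15,31)
river: ρ → (31,47,-5)
river: ρ → (-5,53,1)
river: ρ → (1,53,-5)
river: ρ → (-5,47,31)
river: ρ → (31,15,-21)
river: ρ → (-21,27,25)
closes: descent 0, river 10
min |a| on river = 1

1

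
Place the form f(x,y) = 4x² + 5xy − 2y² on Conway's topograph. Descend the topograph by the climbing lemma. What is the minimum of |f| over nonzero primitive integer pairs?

river: ρ → (-2,7,1)
river: ρ → (1,7,-2)
river: ρ → (-2,5,4)
river: ρ → (4,3,-3)
river: ρ → (-3,3,4)
river: ρ → (4,5,-2)
closes: descent 0, river 6
min |a| on river = 1

1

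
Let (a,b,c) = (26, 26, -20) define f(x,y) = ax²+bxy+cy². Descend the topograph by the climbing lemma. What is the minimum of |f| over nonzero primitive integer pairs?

river: ρ → (-20,14,32)
river: ρ → (32,50,-2)
river: ρ → (-2,50,32)
river: ρ → (32,14,-20)
river: ρ → (-20,26,26)
river: ρ → (26,26,-20)
closes: descent 0, river 6
min |a| on river = 2

2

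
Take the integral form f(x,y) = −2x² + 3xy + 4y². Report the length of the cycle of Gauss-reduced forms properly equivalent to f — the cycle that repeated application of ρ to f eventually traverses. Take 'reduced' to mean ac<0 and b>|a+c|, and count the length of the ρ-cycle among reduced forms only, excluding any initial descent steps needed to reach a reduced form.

D = 41, ⌊√D⌋ = 6
river: ρ → (4,5,-1)
river: ρ → (-1,5,4)
river: ρ → (4,3,-2)
river: ρ → (-2,5,2)
river: ρ → (2,3,-4)
river: ρ → (-4,5,1)
river: ρ → (1,5,-4)
river: ρ → (-4,3,2)
river: ρ → (2,5,-2)
river: ρ → (-2,3,4)
ρ-cycle length = 10 (tail of 0 descent steps not counted)

10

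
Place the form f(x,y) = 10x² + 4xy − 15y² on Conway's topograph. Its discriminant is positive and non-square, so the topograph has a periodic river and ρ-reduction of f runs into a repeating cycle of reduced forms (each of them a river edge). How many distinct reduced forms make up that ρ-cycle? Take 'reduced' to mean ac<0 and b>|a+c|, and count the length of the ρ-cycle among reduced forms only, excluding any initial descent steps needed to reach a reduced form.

D = 616, ⌊√D⌋ = 24
descent: ρ → (-15,-4,10)
descent: ρ → (10,24,-1)  [lands on river]
river: ρ → (-1,24,10)
river: ρ → (10,16,-9)
river: ρ → (-9,20,6)
river: ρ → (6,16,-15)
river: ρ → (-15,14,7)
river: ρ → (7,14,-15)
river: ρ → (-15,16,6)
river: ρ → (6,20,-9)
river: ρ → (-9,16,10)
ρ-cycle length = 10 (tail of 2 descent steps not counted)

10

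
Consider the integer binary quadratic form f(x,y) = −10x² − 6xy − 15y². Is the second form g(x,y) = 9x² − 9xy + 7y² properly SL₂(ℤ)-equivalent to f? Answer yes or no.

D₁ = -564, D₂ = -171
discriminants differ ⇒ not SL₂(ℤ)-equivalent

no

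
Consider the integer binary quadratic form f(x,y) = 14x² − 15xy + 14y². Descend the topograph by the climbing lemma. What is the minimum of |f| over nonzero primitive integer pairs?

translate: b→13 (≡-15 mod 28), so (14,-15,14)→(14,13,13)
flip: (14,13,13)→(13,-13,14)
translate: b→13 (≡-13 mod 26), so (13,-13,14)→(13,13,14)
reduced (well bottom): (13,13,14) with a≤c, −a<b≤a
well minimum = a = 13

13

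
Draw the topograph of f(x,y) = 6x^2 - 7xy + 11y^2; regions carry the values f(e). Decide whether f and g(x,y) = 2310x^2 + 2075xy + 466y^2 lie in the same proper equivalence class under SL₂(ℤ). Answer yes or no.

D₁ = -215, D₂ = -215
f: translate: b→5 (≡-7 mod 12), so (6,-7,11)→(6,5,10)
f: reduced (well bottom): (6,5,10) with a≤c, −a<b≤a
g: flip: (2310,2075,466)→(466,-2075,2310)
g: translate: b→-211 (≡-2075 mod 932), so (466,-2075,2310)→(466,-211,24)
g: flip: (466,-211,24)→(24,211,466)
g: translate: b→19 (≡211 mod 48), so (24,211,466)→(24,19,6)
g: flip: (24,19,6)→(6,-19,24)
g: translate: b→5 (≡-19 mod 12), so (6,-19,24)→(6,5,10)
g: reduced (well bottom): (6,5,10) with a≤c, −a<b≤a
reduced forms (6, 5, 10) vs (6, 5, 10) ⇒ equivalent

yes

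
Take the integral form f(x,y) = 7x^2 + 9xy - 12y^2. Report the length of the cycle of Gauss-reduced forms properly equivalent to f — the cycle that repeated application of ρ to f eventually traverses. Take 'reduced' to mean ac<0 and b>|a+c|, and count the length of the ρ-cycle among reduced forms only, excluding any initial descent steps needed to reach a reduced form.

D = 417, ⌊√D⌋ = 20
river: ρ → (-12,15,4)
river: ρ → (4,17,-8)
river: ρ → (-8,15,6)
river: ρ → (6,9,-14)
river: ρ → (-14,19,1)
river: ρ → (1,19,-14)
river: ρ → (-14,9,6)
river: ρ → (6,15,-8)
river: ρ → (-8,17,4)
river: ρ → (4,15,-12)
river: ρ → (-12,9,7)
river: ρ → (7,19,-2)
river: ρ → (-2,17,16)
river: ρ → (16,15,-3)
river: ρ → (-3,15,16)
river: ρ → (16,17,-2)
river: ρ → (-2,19,7)
river: ρ → (7,9,-12)
ρ-cycle length = 18 (tail of 0 descent steps not counted)

18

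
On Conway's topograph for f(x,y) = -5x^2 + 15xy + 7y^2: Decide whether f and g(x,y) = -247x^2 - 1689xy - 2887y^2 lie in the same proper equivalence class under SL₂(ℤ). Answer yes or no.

D₁ = 365, D₂ = 365
river cycle of f (length 6): (7, 13, -7), (-7, 15, 5), (5, 15, -7), (-7, 13, 7), (7, 15, -5), (-5, 15, 7)
river cycle of g (length 6): (-5, 15, 7), (7, 13, -7), (-7, 15, 5), (5, 15, -7), (-7, 13, 7), (7, 15, -5)
cycles coincide ⇒ equivalent

yes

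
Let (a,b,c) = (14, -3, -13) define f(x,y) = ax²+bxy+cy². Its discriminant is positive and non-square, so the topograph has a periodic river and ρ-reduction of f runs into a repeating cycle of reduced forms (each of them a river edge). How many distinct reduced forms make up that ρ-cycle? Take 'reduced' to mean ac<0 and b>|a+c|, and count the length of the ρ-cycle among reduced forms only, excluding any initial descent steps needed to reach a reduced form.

D = 737, ⌊√D⌋ = 27
descent: ρ → (-13,3,14)  [lands on river]
river: ρ → (14,25,-2)
river: ρ → (-2,27,1)
river: ρ → (1,27,-2)
river: ρ → (-2,25,14)
river: ρ → (14,3,-13)
river: ρ → (-13,23,4)
river: ρ → (4,25,-7)
river: ρ → (-7,17,16)
river: ρ → (16,15,-8)
river: ρ → (-8,17,14)
river: ρ → (14,11,-11)
river: ρ → (-11,11,14)
river: ρ → (14,17,-8)
river: ρ → (-8,15,16)
river: ρ → (16,17,-7)
river: ρ → (-7,25,4)
river: ρ → (4,23,-13)
ρ-cycle length = 18 (tail of 1 descent step not counted)

18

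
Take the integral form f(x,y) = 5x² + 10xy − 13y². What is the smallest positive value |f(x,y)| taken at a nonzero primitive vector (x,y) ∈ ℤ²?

river: ρ → (-13,16,2)
river: ρ → (2,16,-13)
river: ρ → (-13,10,5)
river: ρ → (5,10,-13)
closes: descent 0, river 4
min |a| on river = 2

2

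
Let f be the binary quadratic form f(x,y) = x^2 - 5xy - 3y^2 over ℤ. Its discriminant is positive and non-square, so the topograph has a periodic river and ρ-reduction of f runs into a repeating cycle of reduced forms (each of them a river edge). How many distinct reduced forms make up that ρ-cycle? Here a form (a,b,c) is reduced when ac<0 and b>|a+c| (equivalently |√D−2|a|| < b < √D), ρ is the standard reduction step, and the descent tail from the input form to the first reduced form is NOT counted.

D = 37, ⌊√D⌋ = 6
descent: ρ → (-3,5,1)  [lands on river]
river: ρ → (1,5,-3)
river: ρ → (-3,1,3)
river: ρ → (3,5,-1)
river: ρ → (-1,5,3)
river: ρ → (3,1,-3)
ρ-cycle length = 6 (tail of 1 descent step not counted)

6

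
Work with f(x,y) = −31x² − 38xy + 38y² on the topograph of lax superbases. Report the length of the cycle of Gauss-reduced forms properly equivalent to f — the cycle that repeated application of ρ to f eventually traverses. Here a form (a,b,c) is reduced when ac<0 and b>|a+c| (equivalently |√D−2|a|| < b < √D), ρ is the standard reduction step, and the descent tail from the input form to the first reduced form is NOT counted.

D = 6156, ⌊√D⌋ = 78
descent: ρ → (38,38,-31)  [lands on river]
river: ρ → (-31,24,45)
river: ρ → (45,66,-10)
river: ρ → (-10,74,17)
river: ρ → (17,62,-34)
river: ρ → (-34,74,5)
river: ρ → (5,76,-19)
river: ρ → (-19,76,5)
river: ρ → (5,74,-34)
river: ρ → (-34,62,17)
river: ρ → (17,74,-10)
river: ρ → (-10,66,45)
river: ρ → (45,24,-31)
river: ρ → (-31,38,38)
ρ-cycle length = 14 (tail of 1 descent step not counted)

14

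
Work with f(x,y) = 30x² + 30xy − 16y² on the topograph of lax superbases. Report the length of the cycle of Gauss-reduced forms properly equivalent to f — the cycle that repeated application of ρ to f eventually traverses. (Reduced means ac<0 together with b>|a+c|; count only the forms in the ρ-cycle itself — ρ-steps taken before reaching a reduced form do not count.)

D = 2820, ⌊√D⌋ = 53
river: ρ → (-16,34,26)
river: ρ → (26,18,-24)
river: ρ → (-24,30,20)
river: ρ → (20,50,-4)
river: ρ → (-4,46,44)
river: ρ → (44,42,-6)
river: ρ → (-6,42,44)
river: ρ → (44,46,-4)
river: ρ → (-4,50,20)
river: ρ → (20,30,-24)
river: ρ → (-24,18,26)
river: ρ → (26,34,-16)
river: ρ → (-16,30,30)
river: ρ → (30,30,-16)
ρ-cycle length = 14 (tail of 0 descent steps not counted)

14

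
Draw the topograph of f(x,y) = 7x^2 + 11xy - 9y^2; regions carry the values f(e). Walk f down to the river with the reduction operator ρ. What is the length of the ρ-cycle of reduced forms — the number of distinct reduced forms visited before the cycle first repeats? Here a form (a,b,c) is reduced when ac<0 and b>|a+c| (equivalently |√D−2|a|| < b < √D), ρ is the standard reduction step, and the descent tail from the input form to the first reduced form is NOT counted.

D = 373, ⌊√D⌋ = 19
river: ρ → (-9,7,9)
river: ρ → (9,11,-7)
river: ρ → (-7,17,3)
river: ρ → (3,19,-1)
river: ρ → (-1,19,3)
river: ρ → (3,17,-7)
river: ρ → (-7,11,9)
river: ρ → (9,7,-9)
river: ρ → (-9,11,7)
river: ρ → (7,17,-3)
river: ρ → (-3,19,1)
river: ρ → (1,19,-3)
river: ρ → (-3,17,7)
river: ρ → (7,11,-9)
ρ-cycle length = 14 (tail of 0 descent steps not counted)

14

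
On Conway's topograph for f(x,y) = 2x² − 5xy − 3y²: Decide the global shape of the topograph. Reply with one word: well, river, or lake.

D = b²−4ac = (-5)² − 4·2·(-3) = 49
D = 7² is a perfect square ⇒ form factors over ℤ ⇒ lakes

lake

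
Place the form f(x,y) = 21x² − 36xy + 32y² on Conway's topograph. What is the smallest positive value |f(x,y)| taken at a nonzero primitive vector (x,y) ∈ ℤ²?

translate: b→6 (≡-36 mod 42), so (21,-36,32)→(21,6,17)
flip: (21,6,17)→(17,-6,21)
reduced (well bottom): (17,-6,21) with a≤c, −a<b≤a
well minimum = a = 17

17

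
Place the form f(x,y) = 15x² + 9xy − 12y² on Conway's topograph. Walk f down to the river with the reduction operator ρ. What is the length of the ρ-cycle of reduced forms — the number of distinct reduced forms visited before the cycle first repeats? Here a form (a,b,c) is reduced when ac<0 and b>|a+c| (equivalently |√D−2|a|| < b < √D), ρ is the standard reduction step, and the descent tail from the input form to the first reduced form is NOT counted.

D = 801, ⌊√D⌋ = 28
river: ρ → (-12,15,12)
river: ρ → (12,9,-15)
river: ρ → (-15,21,6)
river: ρ → (6,27,-3)
river: ρ → (-3,27,6)
river: ρ → (6,21,-15)
river: ρ → (-15,9,12)
river: ρ → (12,15,-12)
river: ρ → (-12,9,15)
river: ρ → (15,21,-6)
river: ρ → (-6,27,3)
river: ρ → (3,27,-6)
river: ρ → (-6,21,15)
river: ρ → (15,9,-12)
ρ-cycle length = 14 (tail of 0 descent steps not counted)

14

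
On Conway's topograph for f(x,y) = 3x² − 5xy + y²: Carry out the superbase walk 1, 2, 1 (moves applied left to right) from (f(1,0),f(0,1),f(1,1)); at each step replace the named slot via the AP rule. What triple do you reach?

start (3,1,-1) = (f(1,0),f(0,1),f(1,1))
replace slot 1: 2·(1+(-1)) − 3 = -3 → (-3,1,-1)
replace slot 2: 2·((-3)+(-1)) − 1 = -9 → (-3,-9,-1)
replace slot 1: 2·((-9)+(-1)) − (-3) = -17 → (-17,-9,-1)

-17,-9,-1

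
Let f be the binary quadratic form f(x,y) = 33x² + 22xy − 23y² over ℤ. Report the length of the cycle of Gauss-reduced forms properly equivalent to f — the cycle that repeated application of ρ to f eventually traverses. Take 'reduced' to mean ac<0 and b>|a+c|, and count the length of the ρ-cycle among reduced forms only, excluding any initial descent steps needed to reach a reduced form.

D = 3520, ⌊√D⌋ = 59
river: ρ → (-23,24,32)
river: ρ → (32,40,-15)
river: ρ → (-15,50,17)
river: ρ → (17,52,-12)
river: ρ → (-12,44,33)
river: ρ → (33,22,-23)
ρ-cycle length = 6 (tail of 0 descent steps not counted)

6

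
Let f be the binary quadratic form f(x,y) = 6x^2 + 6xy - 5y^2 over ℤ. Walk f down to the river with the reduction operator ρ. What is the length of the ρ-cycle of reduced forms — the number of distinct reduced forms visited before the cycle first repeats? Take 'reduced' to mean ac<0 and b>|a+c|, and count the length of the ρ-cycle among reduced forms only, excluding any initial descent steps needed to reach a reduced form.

D = 156, ⌊√D⌋ = 12
river: ρ → (-5,4,7)
river: ρ → (7,10,-2)
river: ρ → (-2,10,7)
river: ρ → (7,4,-5)
river: ρ → (-5,6,6)
river: ρ → (6,6,-5)
ρ-cycle length = 6 (tail of 0 descent steps not counted)

6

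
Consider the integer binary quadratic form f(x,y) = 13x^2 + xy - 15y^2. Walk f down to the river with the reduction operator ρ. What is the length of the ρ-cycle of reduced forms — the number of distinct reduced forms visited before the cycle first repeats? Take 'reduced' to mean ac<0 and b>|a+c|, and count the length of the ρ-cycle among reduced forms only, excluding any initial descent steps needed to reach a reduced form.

D = 781, ⌊√D⌋ = 27
descent: ρ → (-15,-1,13)
descent: ρ → (13,27,-1)  [lands on river]
river: ρ → (-1,27,13)
river: ρ → (13,25,-3)
river: ρ → (-3,23,21)
river: ρ → (21,19,-5)
river: ρ → (-5,21,17)
river: ρ → (17,13,-9)
river: ρ → (-9,23,7)
river: ρ → (7,19,-15)
river: ρ → (-15,11,11)
river: ρ → (11,11,-15)
river: ρ → (-15,19,7)
river: ρ → (7,23,-9)
river: ρ → (-9,13,17)
river: ρ → (17,21,-5)
river: ρ → (-5,19,21)
river: ρ → (21,23,-3)
river: ρ → (-3,25,13)
ρ-cycle length = 18 (tail of 2 descent steps not counted)

18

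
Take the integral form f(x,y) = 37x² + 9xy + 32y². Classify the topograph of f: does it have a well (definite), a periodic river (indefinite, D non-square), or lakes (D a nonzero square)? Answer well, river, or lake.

D = b²−4ac = 9² − 4·37·32 = -4655
D < 0 ⇒ definite ⇒ every region one sign ⇒ single well

well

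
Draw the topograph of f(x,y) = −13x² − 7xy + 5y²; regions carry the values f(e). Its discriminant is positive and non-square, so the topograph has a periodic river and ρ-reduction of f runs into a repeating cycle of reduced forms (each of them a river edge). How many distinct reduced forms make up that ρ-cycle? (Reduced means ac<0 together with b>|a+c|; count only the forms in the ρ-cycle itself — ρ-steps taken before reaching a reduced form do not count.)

D = 309, ⌊√D⌋ = 17
descent: ρ → (5,17,-1)  [lands on river]
river: ρ → (-1,17,5)
river: ρ → (5,13,-7)
river: ρ → (-7,15,3)
river: ρ → (3,15,-7)
river: ρ → (-7,13,5)
ρ-cycle length = 6 (tail of 1 descent step not counted)

6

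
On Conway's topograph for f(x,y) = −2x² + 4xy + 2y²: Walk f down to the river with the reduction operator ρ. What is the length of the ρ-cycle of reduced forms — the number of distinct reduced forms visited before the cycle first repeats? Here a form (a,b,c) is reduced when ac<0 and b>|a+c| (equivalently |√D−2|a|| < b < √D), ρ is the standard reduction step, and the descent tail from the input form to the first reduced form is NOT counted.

D = 32, ⌊√D⌋ = 5
river: ρ → (2,4,-2)
river: ρ → (-2,4,2)
ρ-cycle length = 2 (tail of 0 descent steps not counted)

2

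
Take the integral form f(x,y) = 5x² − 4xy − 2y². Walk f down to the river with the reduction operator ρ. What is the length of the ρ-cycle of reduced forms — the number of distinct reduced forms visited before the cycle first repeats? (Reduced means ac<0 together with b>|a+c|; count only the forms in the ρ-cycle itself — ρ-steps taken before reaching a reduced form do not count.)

D = 56, ⌊√D⌋ = 7
descent: ρ → (-2,4,5)  [lands on river]
river: ρ → (5,6,-1)
river: ρ → (-1,6,5)
river: ρ → (5,4,-2)
ρ-cycle length = 4 (tail of 1 descent step not counted)

4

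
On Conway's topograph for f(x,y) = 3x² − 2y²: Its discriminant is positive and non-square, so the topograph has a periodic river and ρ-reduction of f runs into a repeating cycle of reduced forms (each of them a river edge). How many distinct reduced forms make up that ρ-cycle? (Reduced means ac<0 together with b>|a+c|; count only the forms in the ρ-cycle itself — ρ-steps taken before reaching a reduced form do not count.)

D = 24, ⌊√D⌋ = 4
descent: ρ → (-2,4,1)  [lands on river]
river: ρ → (1,4,-2)
ρ-cycle length = 2 (tail of 1 descent step not counted)

2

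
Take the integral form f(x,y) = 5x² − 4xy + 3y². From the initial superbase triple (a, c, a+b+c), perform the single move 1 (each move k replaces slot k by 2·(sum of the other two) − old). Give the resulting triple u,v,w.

start (5,3,4) = (f(1,0),f(0,1),f(1,1))
replace slot 1: 2·(3+4) − 5 = 9 → (9,3,4)

9,3,4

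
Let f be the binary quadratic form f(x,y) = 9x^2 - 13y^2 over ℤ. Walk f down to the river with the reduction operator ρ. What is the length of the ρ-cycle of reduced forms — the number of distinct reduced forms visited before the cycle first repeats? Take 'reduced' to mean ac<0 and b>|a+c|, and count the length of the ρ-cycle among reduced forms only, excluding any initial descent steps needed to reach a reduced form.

D = 468, ⌊√D⌋ = 21
descent: ρ → (-13,0,9)
descent: ρ → (9,18,-4)  [lands on river]
river: ρ → (-4,14,17)
river: ρ → (17,20,-1)
river: ρ → (-1,20,17)
river: ρ → (17,14,-4)
river: ρ → (-4,18,9)
ρ-cycle length = 6 (tail of 2 descent steps not counted)

6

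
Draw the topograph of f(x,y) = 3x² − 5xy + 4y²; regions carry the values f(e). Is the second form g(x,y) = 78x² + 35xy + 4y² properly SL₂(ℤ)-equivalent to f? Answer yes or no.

D₁ = -23, D₂ = -23
f: translate: b→1 (≡-5 mod 6), so (3,-5,4)→(3,1,2)
f: flip: (3,1,2)→(2,-1,3)
f: reduced (well bottom): (2,-1,3) with a≤c, −a<b≤a
g: flip: (78,35,4)→(4,-35,78)
g: translate: b→-3 (≡-35 mod 8), so (4,-35,78)→(4,-3,2)
g: flip: (4,-3,2)→(2,3,4)
g: translate: b→-1 (≡3 mod 4), so (2,3,4)→(2,-1,3)
g: reduced (well bottom): (2,-1,3) with a≤c, −a<b≤a
reduced forms (2, -1, 3) vs (2, -1, 3) ⇒ equivalent

yes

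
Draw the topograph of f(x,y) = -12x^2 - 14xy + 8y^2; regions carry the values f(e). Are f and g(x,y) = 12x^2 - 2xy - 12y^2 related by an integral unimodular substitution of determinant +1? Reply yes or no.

D₁ = 580, D₂ = 580
river cycle of f (length 10): (8, 14, -12), (-12, 10, 10), (10, 10, -12), (-12, 14, 8), (8, 18, -8), (-8, 14, 12), (12, 10, -10), (-10, 10, 12), (12, 14, -8), (-8, 18, 8)
river cycle of g (length 6): (-12, 2, 12), (12, 22, -2), (-2, 22, 12), (12, 2, -12), (-12, 22, 2), (2, 22, -12)
cycles differ ⇒ inequivalent

no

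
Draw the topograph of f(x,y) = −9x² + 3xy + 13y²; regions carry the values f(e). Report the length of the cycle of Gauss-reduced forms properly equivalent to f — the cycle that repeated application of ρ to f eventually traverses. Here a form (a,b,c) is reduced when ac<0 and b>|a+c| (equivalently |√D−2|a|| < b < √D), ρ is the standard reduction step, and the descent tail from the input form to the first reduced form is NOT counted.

D = 477, ⌊√D⌋ = 21
descent: ρ → (13,-3,-9)
descent: ρ → (-9,21,1)  [lands on river]
river: ρ → (1,21,-9)
river: ρ → (-9,15,7)
river: ρ → (7,13,-11)
river: ρ → (-11,9,9)
river: ρ → (9,9,-11)
river: ρ → (-11,13,7)
river: ρ → (7,15,-9)
ρ-cycle length = 8 (tail of 2 descent steps not counted)

8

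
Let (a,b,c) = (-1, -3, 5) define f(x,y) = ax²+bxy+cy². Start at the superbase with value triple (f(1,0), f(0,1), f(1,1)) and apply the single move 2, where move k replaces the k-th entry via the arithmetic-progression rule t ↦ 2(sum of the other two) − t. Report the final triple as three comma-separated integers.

start (-1,5,1) = (f(1,0),f(0,1),f(1,1))
replace slot 2: 2·((-1)+1) − 5 = -5 → (-1,-5,1)

-1,-5,1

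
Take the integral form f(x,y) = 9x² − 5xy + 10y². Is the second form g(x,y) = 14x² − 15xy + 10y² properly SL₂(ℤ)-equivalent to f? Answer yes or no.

D₁ = -335, D₂ = -335
f: reduced (well bottom): (9,-5,10) with a≤c, −a<b≤a
g: translate: b→13 (≡-15 mod 28), so (14,-15,10)→(14,13,9)
g: flip: (14,13,9)→(9,-13,14)
g: translate: b→5 (≡-13 mod 18), so (9,-13,14)→(9,5,10)
g: reduced (well bottom): (9,5,10) with a≤c, −a<b≤a
reduced forms (9, -5, 10) vs (9, 5, 10) ⇒ inequivalent

no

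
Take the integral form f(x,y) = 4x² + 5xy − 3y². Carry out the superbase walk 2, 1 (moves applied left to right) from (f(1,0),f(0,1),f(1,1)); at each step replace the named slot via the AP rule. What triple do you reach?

start (4,-3,6) = (f(1,0),f(0,1),f(1,1))
replace slot 2: 2·(4+6) − (-3) = 23 → (4,23,6)
replace slot 1: 2·(23+6) − 4 = 54 → (54,23,6)

54,23,6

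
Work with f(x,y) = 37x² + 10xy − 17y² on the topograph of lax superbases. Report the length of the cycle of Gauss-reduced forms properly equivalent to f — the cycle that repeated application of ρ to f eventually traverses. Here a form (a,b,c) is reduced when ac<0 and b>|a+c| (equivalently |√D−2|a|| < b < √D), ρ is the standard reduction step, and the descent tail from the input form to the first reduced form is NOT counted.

D = 2616, ⌊√D⌋ = 51
descent: ρ → (-17,24,30)  [lands on river]
river: ρ → (30,36,-11)
river: ρ → (-11,30,39)
river: ρ → (39,48,-2)
river: ρ → (-2,48,39)
river: ρ → (39,30,-11)
river: ρ → (-11,36,30)
river: ρ → (30,24,-17)
river: ρ → (-17,44,10)
river: ρ → (10,36,-33)
river: ρ → (-33,30,13)
river: ρ → (13,48,-6)
river: ρ → (-6,48,13)
river: ρ → (13,30,-33)
river: ρ → (-33,36,10)
river: ρ → (10,44,-17)
ρ-cycle length = 16 (tail of 1 descent step not counted)

16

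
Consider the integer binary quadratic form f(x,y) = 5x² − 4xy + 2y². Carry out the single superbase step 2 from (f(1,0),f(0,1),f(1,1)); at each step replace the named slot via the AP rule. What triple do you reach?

start (5,2,3) = (f(1,0),f(0,1),f(1,1))
replace slot 2: 2·(5+3) − 2 = 14 → (5,14,3)

5,14,3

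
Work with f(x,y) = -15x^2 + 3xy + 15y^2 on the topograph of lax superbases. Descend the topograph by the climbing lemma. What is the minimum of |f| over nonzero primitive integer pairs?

river: ρ → (15,27,-3)
river: ρ → (-3,27,15)
river: ρ → (15,3,-15)
river: ρ → (-15,27,3)
river: ρ → (3,27,-15)
river: ρ → (-15,3,15)
closes: descent 0, river 6
min |a| on river = 3

3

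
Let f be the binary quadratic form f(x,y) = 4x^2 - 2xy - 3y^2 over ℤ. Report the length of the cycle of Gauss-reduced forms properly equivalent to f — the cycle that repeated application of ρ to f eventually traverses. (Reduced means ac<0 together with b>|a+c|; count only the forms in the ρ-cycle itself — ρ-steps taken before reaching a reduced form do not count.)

D = 52, ⌊√D⌋ = 7
descent: ρ → (-3,2,4)  [lands on river]
river: ρ → (4,6,-1)
river: ρ → (-1,6,4)
river: ρ → (4,2,-3)
river: ρ → (-3,4,3)
river: ρ → (3,2,-4)
river: ρ → (-4,6,1)
river: ρ → (1,6,-4)
river: ρ → (-4,2,3)
river: ρ → (3,4,-3)
ρ-cycle length = 10 (tail of 1 descent step not counted)

10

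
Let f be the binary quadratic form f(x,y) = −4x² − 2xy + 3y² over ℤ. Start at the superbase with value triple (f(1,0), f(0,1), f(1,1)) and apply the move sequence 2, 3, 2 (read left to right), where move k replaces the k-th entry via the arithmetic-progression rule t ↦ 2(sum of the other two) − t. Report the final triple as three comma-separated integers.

start (-4,3,-3) = (f(1,0),f(0,1),f(1,1))
replace slot 2: 2·((-4)+(-3)) − 3 = -17 → (-4,-17,-3)
replace slot 3: 2·((-4)+(-17)) − (-3) = -39 → (-4,-17,-39)
replace slot 2: 2·((-4)+(-39)) − (-17) = -69 → (-4,-69,-39)

-4,-69,-39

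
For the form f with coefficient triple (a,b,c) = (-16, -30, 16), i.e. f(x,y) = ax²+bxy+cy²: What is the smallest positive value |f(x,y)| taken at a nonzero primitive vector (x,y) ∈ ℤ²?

descent: ρ → (16,30,-16)  [lands on river]
river: ρ → (-16,34,12)
river: ρ → (12,38,-10)
river: ρ → (-10,42,4)
river: ρ → (4,38,-30)
river: ρ → (-30,22,12)
river: ρ → (12,26,-26)
river: ρ → (-26,26,12)
river: ρ → (12,22,-30)
river: ρ → (-30,38,4)
river: ρ → (4,42,-10)
river: ρ → (-10,38,12)
river: ρ → (12,34,-16)
river: ρ → (-16,30,16)
river: ρ → (16,34,-12)
river: ρ → (-12,38,10)
river: ρ → (10,42,-4)
river: ρ → (-4,38,30)
river: ρ → (30,22,-12)
river: ρ → (-12,26,26)
river: ρ → (26,26,-12)
river: ρ → (-12,22,30)
river: ρ → (30,38,-4)
river: ρ → (-4,42,10)
river: ρ → (10,38,-12)
river: ρ → (-12,34,16)
closes: descent 1, river 26
min |a| on river = 4

4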